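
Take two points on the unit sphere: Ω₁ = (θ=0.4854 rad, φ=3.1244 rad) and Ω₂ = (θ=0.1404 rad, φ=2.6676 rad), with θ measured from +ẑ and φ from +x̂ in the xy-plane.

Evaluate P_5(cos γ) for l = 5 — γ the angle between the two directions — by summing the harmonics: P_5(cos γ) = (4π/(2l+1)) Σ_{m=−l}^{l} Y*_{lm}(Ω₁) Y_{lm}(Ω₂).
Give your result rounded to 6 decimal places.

0.222716

Term-by-term m-sum for l=5 (normalisation 4π/11 = 1.142397):
  m=-5: (-0.010223+0.000881i) × (+0.000018-0.000017i) = -0.000000+0.000000i  (running Σ = -0.000000+0.000000i)
  m=-4: (+0.061368-0.004227i) × (-0.000178+0.000528i) = -0.000009+0.000033i  (running Σ = -0.000009+0.000033i)
  m=-3: (-0.211961+0.010942i) × (-0.001100-0.007335i) = +0.000313+0.001543i  (running Σ = +0.000305+0.001576i)
  m=-2: (+0.439258-0.015110i) × (+0.037212+0.051816i) = +0.017129+0.022198i  (running Σ = +0.017433+0.023774i)
  m=-1: (-0.433291+0.007450i) × (-0.297484-0.152609i) = +0.130034+0.063908i  (running Σ = +0.147467+0.087682i)
  m=0: (-0.124632-0.000000i) × (+0.802203+0.000000i) = -0.099980-0.000000i  (running Σ = +0.047487+0.087682i)
  m=1: (+0.433291+0.007450i) × (+0.297484-0.152609i) = +0.130034-0.063908i  (running Σ = +0.177522+0.023774i)
  m=2: (+0.439258+0.015110i) × (+0.037212-0.051816i) = +0.017129-0.022198i  (running Σ = +0.194650+0.001576i)
  m=3: (+0.211961+0.010942i) × (+0.001100-0.007335i) = +0.000313-0.001543i  (running Σ = +0.194964+0.000033i)
  m=4: (+0.061368+0.004227i) × (-0.000178-0.000528i) = -0.000009-0.000033i  (running Σ = +0.194955+0.000000i)
  m=5: (+0.010223+0.000881i) × (-0.000018-0.000017i) = -0.000000-0.000000i  (running Σ = +0.194955+0.000000i)
Accumulated sum +0.194955+0.000000i; after 4π/(2l+1) scaling, +0.222716+0.000000i ⇒ P_5 = 0.222716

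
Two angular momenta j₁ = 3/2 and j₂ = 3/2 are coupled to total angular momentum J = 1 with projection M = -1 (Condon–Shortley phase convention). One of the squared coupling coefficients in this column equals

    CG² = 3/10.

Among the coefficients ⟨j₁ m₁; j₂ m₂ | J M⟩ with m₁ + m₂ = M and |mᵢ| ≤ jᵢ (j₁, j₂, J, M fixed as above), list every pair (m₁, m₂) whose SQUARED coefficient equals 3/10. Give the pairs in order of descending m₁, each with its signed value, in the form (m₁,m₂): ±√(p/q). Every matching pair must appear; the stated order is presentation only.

Admissible pairs with m₁+m₂ = M = -1: (-3/2,1/2), (-1/2,-1/2), (1/2,-3/2)
  (m₁,m₂)=(1/2,-3/2): CG² = 3/10, CG = +√(3/10)   ← matches the target
  (m₁,m₂)=(-1/2,-1/2): CG² = 2/5, CG = −√(2/5)
  (m₁,m₂)=(-3/2,1/2): CG² = 3/10, CG = +√(3/10)   ← matches the target
Pairs with CG² = 3/10: (1/2,-3/2): +√(3/10); (-3/2,1/2): +√(3/10)

(1/2,-3/2): +√(3/10); (-3/2,1/2): +√(3/10)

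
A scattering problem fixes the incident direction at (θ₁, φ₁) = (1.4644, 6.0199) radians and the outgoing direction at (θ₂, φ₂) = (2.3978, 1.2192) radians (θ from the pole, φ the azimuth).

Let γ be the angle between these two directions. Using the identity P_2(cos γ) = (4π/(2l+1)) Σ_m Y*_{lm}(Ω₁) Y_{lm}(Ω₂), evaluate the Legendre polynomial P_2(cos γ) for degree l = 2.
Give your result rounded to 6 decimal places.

-0.499471

Addition theorem: P_2(cos γ) = (4π/5) Σ_m Y*_{lm}(Ω₁) Y_{lm}(Ω₂), m = −2…2:
  m=-2: Y*=(0.330182, -0.191941)  Y=(-0.135077, -0.114513)  product (-0.066580, -0.011883)
  m=-1: Y*=(0.078766, -0.021231)  Y=(-0.132571, 0.361389)  product (-0.002770, 0.031280)
  m=+0: Y*=(-0.304721, -0.000000)  Y=(0.197016, 0.000000)  product (-0.060035, -0.000000)
  m=+1: Y*=(-0.078766, -0.021231)  Y=(0.132571, 0.361389)  product (-0.002770, -0.031280)
  m=+2: Y*=(0.330182, 0.191941)  Y=(-0.135077, 0.114513)  product (-0.066580, 0.011883)
Total Σ_m = (-0.198733, 0.000000). Multiply by 2.513274: (-0.499471, 0.000000). P_2(cos γ) = -0.499471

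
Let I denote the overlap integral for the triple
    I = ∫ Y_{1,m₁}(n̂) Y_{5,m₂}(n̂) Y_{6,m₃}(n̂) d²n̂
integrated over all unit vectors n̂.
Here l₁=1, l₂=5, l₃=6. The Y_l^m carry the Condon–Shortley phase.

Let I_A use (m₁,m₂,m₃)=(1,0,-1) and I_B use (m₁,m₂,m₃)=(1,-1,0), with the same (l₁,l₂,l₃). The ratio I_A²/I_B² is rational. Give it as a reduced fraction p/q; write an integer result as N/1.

7/5

l's match ⇒ only the (l;m) 3-j factors differ between A and B.
A: triangle coeff Δ(1,5,6) = 1/858; Σ_t [0,0]: t=0:+1/28800 = 1/28800; (3j)²=7/286 [(1 5 6; 1 0 -1)], sign=-1
B: triangle coeff Δ(1,5,6) = 1/858; Σ_t [0,0]: t=0:+1/34560 = 1/34560; (3j)²=5/286 [(1 5 6; 1 -1 0)], sign=+1
I_A²/I_B² = (7/286)/(5/286) = 7/5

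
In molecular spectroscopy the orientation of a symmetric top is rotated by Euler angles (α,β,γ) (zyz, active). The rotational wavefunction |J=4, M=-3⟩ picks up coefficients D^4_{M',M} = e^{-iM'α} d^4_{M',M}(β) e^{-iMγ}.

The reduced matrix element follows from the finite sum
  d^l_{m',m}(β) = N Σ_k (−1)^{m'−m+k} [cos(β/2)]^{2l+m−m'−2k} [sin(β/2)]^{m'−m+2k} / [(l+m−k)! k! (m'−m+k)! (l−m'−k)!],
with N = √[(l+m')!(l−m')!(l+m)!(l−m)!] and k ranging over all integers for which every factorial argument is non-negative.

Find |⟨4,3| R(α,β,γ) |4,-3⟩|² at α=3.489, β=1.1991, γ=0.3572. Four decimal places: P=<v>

P=0.0207

D^4_{3,-3}(3.4890,1.1991,0.3572) = e^{-i·3·3.4890}·d^4_{3,-3}(1.1991)·e^{-i·-3·0.3572}. Compute d first:
c=cos(1.199100/2)=0.825590, s=sin(1.199100/2)=0.564271; N=√[5040·1·1·5040]=5040.000000
k: max(0,(-3)−(3))=0 … min(4+(-3),4−(3))=1
  k=0: (−1)^6·5040.0000/(720)·0.8256^2·0.5643^6 = +0.154011
  k=1: (−1)^7·5040.0000/(5040)·0.8256^0·0.5643^8 = -0.010278
d^4_{3,-3}(1.1991) = +0.154011 -0.010278 = +0.143734
|D^4_{3,-3}|² = |d^4_{3,-3}(β)|² = (+0.143734)² = 0.020659 (the z-rotation phases have unit modulus)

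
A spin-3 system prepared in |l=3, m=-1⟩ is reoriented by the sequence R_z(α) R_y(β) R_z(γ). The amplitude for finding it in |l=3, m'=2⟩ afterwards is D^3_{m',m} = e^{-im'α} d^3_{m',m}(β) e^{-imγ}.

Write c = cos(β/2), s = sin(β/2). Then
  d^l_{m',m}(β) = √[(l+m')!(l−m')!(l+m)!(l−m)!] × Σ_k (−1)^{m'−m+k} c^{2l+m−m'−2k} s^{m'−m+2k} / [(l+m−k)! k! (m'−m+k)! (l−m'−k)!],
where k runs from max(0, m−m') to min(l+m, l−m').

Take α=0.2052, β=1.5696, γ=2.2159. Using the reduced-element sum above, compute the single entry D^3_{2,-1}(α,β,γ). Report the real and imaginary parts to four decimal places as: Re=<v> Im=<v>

Re=0.0921 Im=-0.3854

D^3_{2,-1}(0.2052,1.5696,2.2159) = e^{-i·2·0.2052}·d^3_{2,-1}(1.5696)·e^{-i·-1·2.2159}. Compute d first:
c=cos(1.569600/2)=0.707530, s=sin(1.569600/2)=0.706684; N=√[120·1·2·24]=75.894664
The bounds max(0,m−m')=0 and min(l+m,l−m')=1 give 2 terms
  k=0: (−1)^3·75.8947/(12)·0.7075^3·0.7067^3 = -0.790568
  k=1: (−1)^4·75.8947/(24)·0.7075^1·0.7067^5 = +0.394339
d^3_{2,-1}(1.5696) = -0.790568 +0.394339 = -0.396229
Attach z-rotation phases: D = e^{-i(2)(0.2052)}·(-0.396229)·e^{-i(-1)(2.2159)} = +0.092145-0.385365i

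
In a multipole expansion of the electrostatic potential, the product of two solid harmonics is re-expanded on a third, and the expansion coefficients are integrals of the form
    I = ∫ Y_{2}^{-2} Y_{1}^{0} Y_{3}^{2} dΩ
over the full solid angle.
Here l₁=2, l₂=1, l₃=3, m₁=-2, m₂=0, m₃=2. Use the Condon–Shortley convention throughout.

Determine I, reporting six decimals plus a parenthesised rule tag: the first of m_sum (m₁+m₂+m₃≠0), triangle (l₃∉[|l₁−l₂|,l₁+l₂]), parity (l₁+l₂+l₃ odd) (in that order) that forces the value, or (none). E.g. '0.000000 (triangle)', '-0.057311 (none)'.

0.184674 (none)

m-sum 0 ✓  L=6 even ✓  1≤3≤3 ✓
Π(2lᵢ+1) = 5×3×7 = 105
triangle coeff Δ(2,1,3) = 1/105
Σ_t [0,0]: t=0:+1/4 = 1/4
(3j)²=3/35 [(2 1 3; 0 0 0)], sign=-1
Σ_t [0,0]: t=0:+1/24 = 1/24
(3j)²=1/21 [(2 1 3; -2 0 2)], sign=-1
⇒ 4πI² = 3/7
I = (+1)√(3/7/(4π)) = 0.18467439
No selection rule forces the value: the integral is nonzero (none).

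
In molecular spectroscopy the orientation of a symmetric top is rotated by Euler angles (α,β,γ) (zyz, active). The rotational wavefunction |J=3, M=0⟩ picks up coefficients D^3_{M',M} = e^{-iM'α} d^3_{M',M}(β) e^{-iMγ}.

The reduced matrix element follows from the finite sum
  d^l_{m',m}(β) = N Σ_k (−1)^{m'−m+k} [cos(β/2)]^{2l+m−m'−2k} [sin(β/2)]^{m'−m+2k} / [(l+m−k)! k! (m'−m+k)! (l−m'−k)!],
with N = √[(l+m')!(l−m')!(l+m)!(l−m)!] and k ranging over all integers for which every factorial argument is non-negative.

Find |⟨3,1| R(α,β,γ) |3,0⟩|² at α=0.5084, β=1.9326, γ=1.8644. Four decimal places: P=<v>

P=0.0229

Split into d^3_{1,0}(β=1.9326) × two z-phases.
c=cos(1.932600/2)=0.568348, s=sin(1.932600/2)=0.822788; N=√[24·2·6·6]=41.569219
k∈{0,1,2} keeps every argument non-negative
  k=0: (−1)^1·41.5692/(12)·0.5683^5·0.8228^1 = -0.169024
  k=1: (−1)^2·41.5692/(4)·0.5683^3·0.8228^3 = +1.062720
  k=2: (−1)^3·41.5692/(12)·0.5683^1·0.8228^5 = -0.742413
d^3_{1,0}(1.9326) = -0.169024 +1.062720 -0.742413 = +0.151282
|D^3_{1,0}|² = |d^3_{1,0}(β)|² = (+0.151282)² = 0.022886 (the z-rotation phases have unit modulus)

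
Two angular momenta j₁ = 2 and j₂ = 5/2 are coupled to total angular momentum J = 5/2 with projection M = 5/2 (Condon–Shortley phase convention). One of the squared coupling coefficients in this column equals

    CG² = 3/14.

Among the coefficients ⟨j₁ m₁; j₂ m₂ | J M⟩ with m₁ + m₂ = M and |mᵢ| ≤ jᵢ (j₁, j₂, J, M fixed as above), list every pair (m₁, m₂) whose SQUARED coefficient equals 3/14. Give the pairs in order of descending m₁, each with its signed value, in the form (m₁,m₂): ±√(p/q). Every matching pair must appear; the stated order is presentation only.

Admissible pairs with m₁+m₂ = M = 5/2: (0,5/2), (1,3/2), (2,1/2)
  (m₁,m₂)=(2,1/2): CG² = 3/14, CG = +√(3/14)   ← matches the target
  (m₁,m₂)=(1,3/2): CG² = 3/7, CG = −√(3/7)
  (m₁,m₂)=(0,5/2): CG² = 5/14, CG = +√(5/14)
Pairs with CG² = 3/14: (2,1/2): +√(3/14)

(2,1/2): +√(3/14)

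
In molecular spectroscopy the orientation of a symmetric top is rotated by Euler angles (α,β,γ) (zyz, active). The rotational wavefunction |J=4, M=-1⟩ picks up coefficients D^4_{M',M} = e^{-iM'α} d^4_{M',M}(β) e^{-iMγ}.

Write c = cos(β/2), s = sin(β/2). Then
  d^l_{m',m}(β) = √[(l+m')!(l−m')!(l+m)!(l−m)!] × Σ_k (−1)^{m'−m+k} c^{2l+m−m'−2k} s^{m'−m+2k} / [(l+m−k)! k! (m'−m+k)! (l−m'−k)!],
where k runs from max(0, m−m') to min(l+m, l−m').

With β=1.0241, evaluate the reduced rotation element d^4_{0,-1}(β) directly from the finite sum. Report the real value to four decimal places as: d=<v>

d^4_{0,-1}(β=1.0241) via the finite sum:
c=cos(1.024100/2)=0.871742, s=sin(1.024100/2)=0.489965; N=√[24·24·6·120]=643.987578
k∈{0,1,2,3} keeps every argument non-negative
  k=0: (−1)^1·643.9876/(144)·0.8717^7·0.4900^1 = -0.838293
  k=1: (−1)^2·643.9876/(24)·0.8717^5·0.4900^3 = +1.588920
  k=2: (−1)^3·643.9876/(24)·0.8717^3·0.4900^5 = -0.501946
  k=3: (−1)^4·643.9876/(144)·0.8717^1·0.4900^7 = +0.026428
d^4_{0,-1}(1.0241) = -0.838293 +1.588920 -0.501946 +0.026428 = +0.275109

d=0.2751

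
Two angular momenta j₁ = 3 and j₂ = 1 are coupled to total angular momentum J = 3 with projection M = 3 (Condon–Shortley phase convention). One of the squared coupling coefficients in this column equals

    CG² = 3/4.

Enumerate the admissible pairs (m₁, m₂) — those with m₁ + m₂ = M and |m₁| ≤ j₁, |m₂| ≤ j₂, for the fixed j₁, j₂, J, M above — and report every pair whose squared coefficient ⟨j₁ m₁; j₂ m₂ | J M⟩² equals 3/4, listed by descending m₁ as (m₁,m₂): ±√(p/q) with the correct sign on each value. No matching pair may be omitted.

Admissible pairs with m₁+m₂ = M = 3: (2,1), (3,0)
  (m₁,m₂)=(3,0): CG² = 3/4, CG = +√(3/4)   ← matches the target
  (m₁,m₂)=(2,1): CG² = 1/4, CG = −√(1/4)
Pairs with CG² = 3/4: (3,0): +√(3/4)

(3,0): +√(3/4)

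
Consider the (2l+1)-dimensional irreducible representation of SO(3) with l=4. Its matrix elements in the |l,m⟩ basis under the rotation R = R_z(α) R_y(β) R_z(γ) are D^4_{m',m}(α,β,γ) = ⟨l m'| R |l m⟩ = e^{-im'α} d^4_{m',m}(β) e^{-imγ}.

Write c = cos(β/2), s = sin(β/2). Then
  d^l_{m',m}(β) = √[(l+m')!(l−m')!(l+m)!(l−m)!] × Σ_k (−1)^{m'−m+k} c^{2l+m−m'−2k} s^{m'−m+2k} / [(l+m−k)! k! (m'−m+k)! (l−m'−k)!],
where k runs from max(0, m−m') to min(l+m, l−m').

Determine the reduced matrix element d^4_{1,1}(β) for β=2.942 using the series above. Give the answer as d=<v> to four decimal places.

d=-0.0935

d^4_{1,1}(β=2.9420) via the finite sum:
Half-angle: c=0.099631, s=0.995024. N=√(120·6·120·6)=720.000000
The bounds max(0,m−m')=0 and min(l+m,l−m')=3 give 4 terms
  k=0: (−1)^0·720.0000/(720)·0.0996^8·0.9950^0 = +0.000000
  k=1: (−1)^1·720.0000/(48)·0.0996^6·0.9950^2 = -0.000015
  k=2: (−1)^2·720.0000/(24)·0.0996^4·0.9950^4 = +0.002898
  k=3: (−1)^3·720.0000/(72)·0.0996^2·0.9950^6 = -0.096336
d^4_{1,1}(2.9420) = +0.000000 -0.000015 +0.002898 -0.096336 = -0.093453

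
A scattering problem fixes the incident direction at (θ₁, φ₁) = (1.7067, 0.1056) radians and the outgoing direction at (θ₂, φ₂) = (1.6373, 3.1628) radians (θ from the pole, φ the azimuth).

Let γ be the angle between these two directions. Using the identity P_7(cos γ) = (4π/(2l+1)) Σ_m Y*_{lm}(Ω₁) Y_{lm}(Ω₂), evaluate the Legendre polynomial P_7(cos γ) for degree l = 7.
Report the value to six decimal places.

Term-by-term m-sum for l=7 (normalisation 4π/15 = 0.837758):
  [-7]  conj(Y_{7,-7})(Ω₁) = (0.346331, 0.315724) ; Y_{7,-7}(Ω₂) = (-0.486938, 0.072822) ; Δ = (-0.191634, -0.128517)
  [-6]  conj(Y_{7,-6})(Ω₁) = (-0.193244, -0.141965) ; Y_{7,-6}(Ω₂) = (-0.121703, 0.015570) ; Δ = (0.025729, 0.014269)
  [-5]  conj(Y_{7,-5})(Ω₁) = (-0.230400, -0.134377) ; Y_{7,-5}(Ω₂) = (0.340136, -0.036203) ; Δ = (-0.083232, -0.037365)
  [-4]  conj(Y_{7,-4})(Ω₁) = (0.241314, 0.108460) ; Y_{7,-4}(Ω₂) = (0.141729, -0.012052) ; Δ = (0.035508, 0.012464)
  [-3]  conj(Y_{7,-3})(Ω₁) = (0.187792, 0.061566) ; Y_{7,-3}(Ω₂) = (-0.297374, 0.018945) ; Δ = (-0.057011, -0.014750)
  [-2]  conj(Y_{7,-2})(Ω₁) = (-0.265094, -0.056835) ; Y_{7,-2}(Ω₂) = (-0.150138, 0.006372) ; Δ = (0.040163, 0.006844)
  [-1]  conj(Y_{7,-1})(Ω₁) = (-0.169039, -0.017917) ; Y_{7,-1}(Ω₂) = (0.281217, -0.005965) ; Δ = (-0.047643, -0.004030)
  [+0]  conj(Y_{7,0})(Ω₁) = (0.272445, -0.000000) ; Y_{7,0}(Ω₂) = (0.152572, 0.000000) ; Δ = (0.041567, 0.000000)
  [+1]  conj(Y_{7,1})(Ω₁) = (0.169039, -0.017917) ; Y_{7,1}(Ω₂) = (-0.281217, -0.005965) ; Δ = (-0.047643, 0.004030)
  [+2]  conj(Y_{7,2})(Ω₁) = (-0.265094, 0.056835) ; Y_{7,2}(Ω₂) = (-0.150138, -0.006372) ; Δ = (0.040163, -0.006844)
  [+3]  conj(Y_{7,3})(Ω₁) = (-0.187792, 0.061566) ; Y_{7,3}(Ω₂) = (0.297374, 0.018945) ; Δ = (-0.057011, 0.014750)
  [+4]  conj(Y_{7,4})(Ω₁) = (0.241314, -0.108460) ; Y_{7,4}(Ω₂) = (0.141729, 0.012052) ; Δ = (0.035508, -0.012464)
  [+5]  conj(Y_{7,5})(Ω₁) = (0.230400, -0.134377) ; Y_{7,5}(Ω₂) = (-0.340136, -0.036203) ; Δ = (-0.083232, 0.037365)
  [+6]  conj(Y_{7,6})(Ω₁) = (-0.193244, 0.141965) ; Y_{7,6}(Ω₂) = (-0.121703, -0.015570) ; Δ = (0.025729, -0.014269)
  [+7]  conj(Y_{7,7})(Ω₁) = (-0.346331, 0.315724) ; Y_{7,7}(Ω₂) = (0.486938, 0.072822) ; Δ = (-0.191634, 0.128517)
Total Σ_m = (-0.514673, 0.000000). Multiply by 0.837758: (-0.431172, 0.000000). P_7(cos γ) = -0.431172

-0.431172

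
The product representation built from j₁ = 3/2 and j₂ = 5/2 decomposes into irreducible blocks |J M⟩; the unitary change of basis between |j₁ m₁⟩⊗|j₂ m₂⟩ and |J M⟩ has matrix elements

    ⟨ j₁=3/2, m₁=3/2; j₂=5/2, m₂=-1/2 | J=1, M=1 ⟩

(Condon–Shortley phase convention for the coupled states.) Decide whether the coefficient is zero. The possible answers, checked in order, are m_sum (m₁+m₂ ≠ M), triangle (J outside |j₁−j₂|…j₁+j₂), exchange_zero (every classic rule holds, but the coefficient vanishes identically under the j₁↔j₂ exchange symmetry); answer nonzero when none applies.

nonzero

m-sum: m₁+m₂ = 3/2+(-1/2) = 1, M = 1  ✓
triangle: |j₁−j₂| = 1 ≤ J = 1 ≤ j₁+j₂ = 4  ✓
exchange: j₁≠j₂ or m₁≠m₂ — the exchange symmetry imposes no constraint here
value check: CG = +√(1/20) = +0.223607 ≠ 0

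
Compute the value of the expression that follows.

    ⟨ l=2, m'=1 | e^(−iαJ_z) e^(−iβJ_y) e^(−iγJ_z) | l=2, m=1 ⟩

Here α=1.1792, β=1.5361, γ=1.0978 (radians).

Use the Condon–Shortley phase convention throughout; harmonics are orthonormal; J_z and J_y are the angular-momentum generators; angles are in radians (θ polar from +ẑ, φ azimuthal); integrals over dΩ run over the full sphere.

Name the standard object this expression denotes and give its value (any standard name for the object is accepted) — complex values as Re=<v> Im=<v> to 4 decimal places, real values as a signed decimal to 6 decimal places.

This is a Wigner D-matrix element — the rotation-matrix element ⟨l m'| R(α,β,γ) |l m⟩ in the angular-momentum basis.
D^2_{1,1}(1.1792,1.5361,1.0978) = e^{-i·1·1.1792}·d^2_{1,1}(1.5361)·e^{-i·1·1.0978}. Compute d first:
With c≡cos(β/2)=0.719267 and s≡sin(β/2)=0.694734, N=[6·1·6·1]^{1/2}=6.000000
Admissible k: 0..1 (factorial args all ≥0)
  k=0: (−1)^0·6.0000/(6)·0.7193^4·0.6947^0 = +0.267646
  k=1: (−1)^1·6.0000/(2)·0.7193^2·0.6947^2 = -0.749097
d^2_{1,1}(1.5361) = +0.267646 -0.749097 = -0.481452
D = (+0.381664-0.924301i)·(-0.481452)·(+0.455556-0.890207i) = +0.312438+0.366304i

Wigner D-matrix element, Re=0.3124 Im=0.3663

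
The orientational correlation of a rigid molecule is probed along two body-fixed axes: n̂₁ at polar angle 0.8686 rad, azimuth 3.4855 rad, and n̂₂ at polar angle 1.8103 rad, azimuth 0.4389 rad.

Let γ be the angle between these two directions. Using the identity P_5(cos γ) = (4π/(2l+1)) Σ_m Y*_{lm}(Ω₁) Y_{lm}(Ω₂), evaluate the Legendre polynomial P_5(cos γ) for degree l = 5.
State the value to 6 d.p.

Summing Y*_{l m}(θ₁,φ₁)·Y_{l m}(θ₂,φ₂) over m ∈ [−5, 5]; prefactor 4π/(2·5+1) = 1.142397:
  term(m=-5) = -0.042982+0.022102i   from Y*(Ω₁)=+0.017836-0.119029i, Y(Ω₂)=-0.234533-0.325960i
  term(m=-4) = -0.092730+0.037034i   from Y*(Ω₁)=+0.062448+0.315898i, Y(Ω₂)=+0.056980+0.304809i
  term(m=-3) = +0.063692-0.018659i   from Y*(Ω₁)=-0.217659-0.363873i, Y(Ω₂)=-0.039347+0.151503i
  term(m=-2) = +0.049698-0.009557i   from Y*(Ω₁)=+0.123993+0.101881i, Y(Ω₂)=+0.201465-0.242616i
  term(m=-1) = +0.025024-0.002384i   from Y*(Ω₁)=+0.272939+0.097750i, Y(Ω₂)=+0.078488-0.036845i
  term(m=+0) = +0.076413+0.000000i   from Y*(Ω₁)=-0.244603-0.000000i, Y(Ω₂)=-0.312396+0.000000i
  term(m=+1) = +0.025024+0.002384i   from Y*(Ω₁)=-0.272939+0.097750i, Y(Ω₂)=-0.078488-0.036845i
  term(m=+2) = +0.049698+0.009557i   from Y*(Ω₁)=+0.123993-0.101881i, Y(Ω₂)=+0.201465+0.242616i
  term(m=+3) = +0.063692+0.018659i   from Y*(Ω₁)=+0.217659-0.363873i, Y(Ω₂)=+0.039347+0.151503i
  term(m=+4) = -0.092730-0.037034i   from Y*(Ω₁)=+0.062448-0.315898i, Y(Ω₂)=+0.056980-0.304809i
  term(m=+5) = -0.042982-0.022102i   from Y*(Ω₁)=-0.017836-0.119029i, Y(Ω₂)=+0.234533-0.325960i
Σ over m = +0.081818+0.000000i; ×(4π/11) → +0.093468+0.000000i. Real part: 0.093468

0.093468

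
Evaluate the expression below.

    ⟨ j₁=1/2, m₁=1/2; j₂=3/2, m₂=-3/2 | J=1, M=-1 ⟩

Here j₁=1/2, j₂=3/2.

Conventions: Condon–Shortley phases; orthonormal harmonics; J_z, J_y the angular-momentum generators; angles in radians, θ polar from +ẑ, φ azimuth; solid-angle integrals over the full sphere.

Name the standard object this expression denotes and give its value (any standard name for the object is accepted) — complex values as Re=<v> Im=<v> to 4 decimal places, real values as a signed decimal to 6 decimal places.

This is a Clebsch–Gordan (vector-coupling) coefficient.
√[3·1!0!2!/4! · 1!0!0!3!0!2!] = √(3)
  +(−1)^0/∏(0,1,0,0,0,2)! = 1/2  (running 1/2)
⟨..|..⟩ = √(3)·(1/2) = +0.866025

Clebsch–Gordan coefficient, +√(3/4) ≈ +0.866025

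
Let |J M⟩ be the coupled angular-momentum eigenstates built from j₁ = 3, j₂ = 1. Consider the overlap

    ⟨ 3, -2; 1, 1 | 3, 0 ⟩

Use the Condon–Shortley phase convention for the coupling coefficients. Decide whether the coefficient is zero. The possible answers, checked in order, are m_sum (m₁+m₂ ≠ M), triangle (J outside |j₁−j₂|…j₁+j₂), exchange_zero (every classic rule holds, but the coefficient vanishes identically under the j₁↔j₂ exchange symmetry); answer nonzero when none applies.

m-sum: m₁+m₂ = -2+1 = -1, M = 0  ✗ ⇒ coefficient is 0

m_sum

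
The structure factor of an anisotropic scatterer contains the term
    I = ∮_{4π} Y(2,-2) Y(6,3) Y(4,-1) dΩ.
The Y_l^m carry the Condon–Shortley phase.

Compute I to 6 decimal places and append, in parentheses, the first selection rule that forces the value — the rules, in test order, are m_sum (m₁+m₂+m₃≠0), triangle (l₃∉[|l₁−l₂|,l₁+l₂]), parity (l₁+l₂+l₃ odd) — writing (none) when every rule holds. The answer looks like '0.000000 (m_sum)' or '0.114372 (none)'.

m-sum 0 ✓  L=12 even ✓  4≤4≤8 ✓
Π(2lᵢ+1) = 5×13×9 = 585
triangle coeff Δ(2,6,4) = 1/6435
Σ_t [2,2]: t=2:+1/2304 = 1/2304
(3j)²=5/143 [(2 6 4; 0 0 0)], sign=+1
Σ_t [4,4]: t=4:+1/17280 = 1/17280
(3j)²=14/715 [(2 6 4; -2 3 -1)], sign=-1
⇒ 4πI² = 630/1573
I = (-1)√(630/1573/(4π)) = -0.17852580
No selection rule forces the value: the integral is nonzero (none).

-0.178526 (none)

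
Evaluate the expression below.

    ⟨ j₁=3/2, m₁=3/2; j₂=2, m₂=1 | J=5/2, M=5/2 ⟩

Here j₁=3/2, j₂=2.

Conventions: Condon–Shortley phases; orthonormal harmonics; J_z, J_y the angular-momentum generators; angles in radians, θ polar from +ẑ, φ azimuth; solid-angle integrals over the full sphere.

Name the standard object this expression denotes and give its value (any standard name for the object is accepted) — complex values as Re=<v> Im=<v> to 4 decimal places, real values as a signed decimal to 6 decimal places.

This is a Clebsch–Gordan (vector-coupling) coefficient.
√[6·1!2!3!/7! · 3!0!3!1!5!0!] = √(432/7)
  +(−1)^0/∏(0,1,0,3,2,0)! = 1/12  (running 1/12)
⟨..|..⟩ = √(432/7)·(1/12) = +0.654654

Clebsch–Gordan coefficient, +√(3/7) ≈ +0.654654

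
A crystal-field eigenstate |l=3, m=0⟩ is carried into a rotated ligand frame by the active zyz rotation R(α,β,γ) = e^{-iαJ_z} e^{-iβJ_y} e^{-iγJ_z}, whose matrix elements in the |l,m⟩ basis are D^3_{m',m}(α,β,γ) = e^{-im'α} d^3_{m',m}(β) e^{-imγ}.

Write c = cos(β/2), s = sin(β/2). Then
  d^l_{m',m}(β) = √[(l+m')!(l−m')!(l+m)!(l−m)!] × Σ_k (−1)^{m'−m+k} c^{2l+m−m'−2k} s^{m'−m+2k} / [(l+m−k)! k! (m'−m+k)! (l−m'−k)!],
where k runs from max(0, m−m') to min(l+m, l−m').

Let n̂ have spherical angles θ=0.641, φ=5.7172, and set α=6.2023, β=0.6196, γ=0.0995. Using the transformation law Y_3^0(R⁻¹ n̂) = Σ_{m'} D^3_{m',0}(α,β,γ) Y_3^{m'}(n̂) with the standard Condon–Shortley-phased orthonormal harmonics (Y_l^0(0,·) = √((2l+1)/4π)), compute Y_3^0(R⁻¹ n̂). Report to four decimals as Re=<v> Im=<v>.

Need the full column D^3_{m',0} for m'=−3..3 at α=6.2023, β=0.6196, γ=0.0995.
cos(β/2)=0.952395, sin(β/2)=0.304868
d^3_{-3,0}: single k=3 term ⇒ +0.109472;  D = +0.106265-0.026304i
d^3_{-2,0}: k∈[2..3] ⇒ +0.418844 -0.042918 = +0.375926;  D = +0.371018-0.060549i
d^3_{-1,0}: k∈[1..3] ⇒ +0.827537 -0.254389 +0.008689 = +0.581836;  D = +0.579934-0.047011i
d^3_{0,0}: k∈[0..3] ⇒ +0.746279 -0.688231 +0.070522 -0.000803 = +0.127767;  D = +0.127767+0.000000i
d^3_{1,0}: k∈[0..2] ⇒ -0.827537 +0.254389 -0.008689 = -0.581836;  D = -0.579934-0.047011i
d^3_{2,0}: k∈[0..1] ⇒ +0.418844 -0.042918 = +0.375926;  D = +0.371018+0.060549i
d^3_{3,0}: single k=0 term ⇒ -0.109472;  D = -0.106265-0.026304i
Y_3^{m'}(θ=0.641,φ=5.7172) and Σ D·Y over m':
  (+0.1063-0.0263i)·(-0.0113+0.0885i)  (+0.3710-0.0605i)·(+0.1245+0.2652i)  (+0.5799-0.0470i)·(+0.3608+0.2292i)  (+0.1278+0.0000i)·(+0.0634+0.0000i)  (-0.5799-0.0470i)·(-0.3608+0.2292i)  (+0.3710+0.0605i)·(+0.1245-0.2652i)  (-0.1063-0.0263i)·(+0.0113+0.0885i)
Y_3^0(R⁻¹ n̂) = +0.574881-0.000000i

Re=0.5749 Im=0.0000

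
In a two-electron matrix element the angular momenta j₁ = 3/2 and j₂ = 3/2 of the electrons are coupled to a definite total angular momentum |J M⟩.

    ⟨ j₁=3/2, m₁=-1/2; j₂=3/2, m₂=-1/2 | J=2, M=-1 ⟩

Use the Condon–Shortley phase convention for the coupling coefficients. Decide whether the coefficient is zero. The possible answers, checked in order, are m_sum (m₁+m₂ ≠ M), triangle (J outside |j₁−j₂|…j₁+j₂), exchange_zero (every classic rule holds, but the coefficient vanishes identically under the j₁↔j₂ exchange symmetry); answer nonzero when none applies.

m-sum: m₁+m₂ = -1/2+(-1/2) = -1, M = -1  ✓
triangle: |j₁−j₂| = 0 ≤ J = 2 ≤ j₁+j₂ = 3  ✓
exchange: j₁=j₂ and m₁=m₂, and (−1)^(j₁+j₂−J) = (−1)^1 = −1 forces ⟨j₁m₁;j₂m₂|JM⟩ = −⟨j₂m₂;j₁m₁|JM⟩ = −⟨j₁m₁;j₂m₂|JM⟩ ⇒ the coefficient vanishes identically
Racah sum check: Σ_k collapses to 0 ⇒ CG = 0

exchange_zero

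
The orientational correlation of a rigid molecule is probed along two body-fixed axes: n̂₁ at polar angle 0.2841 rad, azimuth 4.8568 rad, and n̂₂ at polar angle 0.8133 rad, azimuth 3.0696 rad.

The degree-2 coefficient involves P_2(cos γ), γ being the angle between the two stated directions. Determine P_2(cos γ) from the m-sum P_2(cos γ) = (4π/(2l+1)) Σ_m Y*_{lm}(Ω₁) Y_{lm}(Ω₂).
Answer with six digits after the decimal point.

0.068877

Addition theorem: P_2(cos γ) = (4π/5) Σ_m Y*_{lm}(Ω₁) Y_{lm}(Ω₂), m = −2…2:
  m=-2: (-0.029090-0.008644i) × (+0.201799+0.029259i) = -0.005618-0.002595i  (running Σ = -0.005618-0.002595i)
  m=-1: (+0.029913-0.205697i) × (-0.384674-0.027742i) = -0.017213+0.078296i  (running Σ = -0.022831+0.075701i)
  m=0: (+0.556447-0.000000i) × (+0.131309+0.000000i) = +0.073067+0.000000i  (running Σ = +0.050236+0.075701i)
  m=1: (-0.029913-0.205697i) × (+0.384674-0.027742i) = -0.017213-0.078296i  (running Σ = +0.033023-0.002595i)
  m=2: (-0.029090+0.008644i) × (+0.201799-0.029259i) = -0.005618+0.002595i  (running Σ = +0.027405-0.000000i)
Σ over m = +0.027405-0.000000i; ×(4π/5) → +0.068877-0.000000i. Real part: 0.068877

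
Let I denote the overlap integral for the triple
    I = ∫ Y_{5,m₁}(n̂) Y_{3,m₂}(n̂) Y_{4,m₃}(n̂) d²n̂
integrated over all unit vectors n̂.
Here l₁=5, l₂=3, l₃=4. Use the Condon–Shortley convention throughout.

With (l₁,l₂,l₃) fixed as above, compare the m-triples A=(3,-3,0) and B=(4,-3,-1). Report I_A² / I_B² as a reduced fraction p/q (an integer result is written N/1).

10/9

Same 5,3,4: normalisation and zero-m 3j drop out of the ratio.
A: Δ: 4! 6! 2! / 13! → 1/180180; sum: t=0:+1/2304 = 1/2304; 3j²(5 3 4; 3 -3 0) = Δ·Π!·Σ² = 5/143  (sign +1)
B: Δ: 4! 6! 2! / 13! → 1/180180; sum: t=0:+1/5760 = 1/5760; 3j²(5 3 4; 4 -3 -1) = Δ·Π!·Σ² = 9/286  (sign -1)
I_A²/I_B² = (5/143)/(9/286) = 10/9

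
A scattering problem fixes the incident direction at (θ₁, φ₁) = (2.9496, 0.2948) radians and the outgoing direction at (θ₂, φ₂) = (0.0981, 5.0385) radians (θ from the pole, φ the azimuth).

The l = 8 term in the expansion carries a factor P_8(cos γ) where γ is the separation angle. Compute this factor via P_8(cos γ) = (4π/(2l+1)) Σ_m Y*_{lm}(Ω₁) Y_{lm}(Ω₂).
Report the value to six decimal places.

Term-by-term m-sum for l=8 (normalisation 4π/17 = 0.739198):
  m=-8: Y*=(-0.000001, 0.000001)  Y=(-0.000000, -0.000000)  product (0.000000, -0.000000)
  m=-7: Y*=(0.000009, -0.000016)  Y=(-0.000000, 0.000000)  product (0.000000, 0.000000)
  m=-6: Y*=(-0.000048, 0.000240)  Y=(0.000002, 0.000004)  product (-0.000000, 0.000000)
  m=-5: Y*=(-0.000224, -0.002302)  Y=(0.000086, -0.000005)  product (-0.000000, -0.000000)
  m=-4: Y*=(0.006213, 0.015047)  Y=(0.000320, -0.001172)  product (0.000020, -0.000002)
  m=-3: Y*=(-0.053452, -0.065242)  Y=(-0.010505, -0.007071)  product (0.000100, 0.001063)
  m=-2: Y*=(0.253442, 0.169547)  Y=(-0.074602, 0.056974)  product (-0.028567, 0.001791)
  m=-1: Y*=(-0.639241, -0.194104)  Y=(0.142147, 0.420324)  product (-0.009280, -0.296280)
  m=+0: Y*=(0.509391, -0.000000)  Y=(0.970110, 0.000000)  product (0.494166, 0.000000)
  m=+1: Y*=(0.639241, -0.194104)  Y=(-0.142147, 0.420324)  product (-0.009280, 0.296280)
  m=+2: Y*=(0.253442, -0.169547)  Y=(-0.074602, -0.056974)  product (-0.028567, -0.001791)
  m=+3: Y*=(0.053452, -0.065242)  Y=(0.010505, -0.007071)  product (0.000100, -0.001063)
  m=+4: Y*=(0.006213, -0.015047)  Y=(0.000320, 0.001172)  product (0.000020, 0.000002)
  m=+5: Y*=(0.000224, -0.002302)  Y=(-0.000086, -0.000005)  product (-0.000000, 0.000000)
  m=+6: Y*=(-0.000048, -0.000240)  Y=(0.000002, -0.000004)  product (-0.000000, -0.000000)
  m=+7: Y*=(-0.000009, -0.000016)  Y=(0.000000, 0.000000)  product (0.000000, -0.000000)
  m=+8: Y*=(-0.000001, -0.000001)  Y=(-0.000000, 0.000000)  product (0.000000, 0.000000)
Total Σ_m = (0.418712, -0.000000). Multiply by 0.739198: (0.309511, -0.000000). P_8(cos γ) = 0.309511

0.309511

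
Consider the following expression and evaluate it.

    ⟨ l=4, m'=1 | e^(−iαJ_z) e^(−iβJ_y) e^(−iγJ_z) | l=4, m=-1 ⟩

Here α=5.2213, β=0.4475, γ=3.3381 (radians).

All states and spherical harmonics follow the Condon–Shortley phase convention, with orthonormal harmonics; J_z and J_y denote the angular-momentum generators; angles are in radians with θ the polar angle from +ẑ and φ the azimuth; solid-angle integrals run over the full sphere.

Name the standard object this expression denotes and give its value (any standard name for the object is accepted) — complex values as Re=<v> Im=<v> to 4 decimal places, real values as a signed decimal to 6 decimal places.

Wigner D-matrix element, Re=-0.1104 Im=-0.3417

This is a Wigner D-matrix element — the rotation-matrix element ⟨l m'| R(α,β,γ) |l m⟩ in the angular-momentum basis.
First d^4_{1,-1}(β=0.4475), then the phase factors e^{-i(1)α} and e^{-i(-1)γ}:
c=cos(0.447500/2)=0.975072, s=sin(0.447500/2)=0.221888; N=√[120·6·6·120]=720.000000
Admissible k: 0..3 (factorial args all ≥0)
  k=0: (−1)^2·720.0000/(72)·0.9751^6·0.2219^2 = +0.423143
  k=1: (−1)^3·720.0000/(24)·0.9751^4·0.2219^4 = -0.065736
  k=2: (−1)^4·720.0000/(48)·0.9751^2·0.2219^6 = +0.001702
  k=3: (−1)^5·720.0000/(720)·0.9751^0·0.2219^8 = -0.000006
d^4_{1,-1}(0.4475) = +0.423143 -0.065736 +0.001702 -0.000006 = +0.359103
D = (+0.487227+0.873276i)·(+0.359103)·(-0.980754-0.195245i) = -0.110369-0.341722i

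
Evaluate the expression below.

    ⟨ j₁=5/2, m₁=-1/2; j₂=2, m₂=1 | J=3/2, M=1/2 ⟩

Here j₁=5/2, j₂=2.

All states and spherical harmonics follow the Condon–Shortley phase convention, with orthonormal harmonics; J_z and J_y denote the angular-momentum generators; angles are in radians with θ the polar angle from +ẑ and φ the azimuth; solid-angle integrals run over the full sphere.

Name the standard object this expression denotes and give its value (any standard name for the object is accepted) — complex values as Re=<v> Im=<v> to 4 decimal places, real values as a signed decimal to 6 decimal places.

This is a Clebsch–Gordan (vector-coupling) coefficient.
triangle: 3!×2!×1!/7! = 12/5040
(j±m)!: 2!×3!×3!×1!×2!×1! = 144
prefactor² = (2J+1)×Δ×N² = 48/35
  k=2: +1/(2!×1!×1!×1!×1!×0!) = 1/2
  k=3: −1/(3!×0!×0!×0!×2!×1!) = -1/12
Σ = 5/12  ⇒  CG² = 48/35×(5/12)² = 5/21
CG = +√(5/21) = +0.487950

Clebsch–Gordan coefficient, +√(5/21) ≈ +0.487950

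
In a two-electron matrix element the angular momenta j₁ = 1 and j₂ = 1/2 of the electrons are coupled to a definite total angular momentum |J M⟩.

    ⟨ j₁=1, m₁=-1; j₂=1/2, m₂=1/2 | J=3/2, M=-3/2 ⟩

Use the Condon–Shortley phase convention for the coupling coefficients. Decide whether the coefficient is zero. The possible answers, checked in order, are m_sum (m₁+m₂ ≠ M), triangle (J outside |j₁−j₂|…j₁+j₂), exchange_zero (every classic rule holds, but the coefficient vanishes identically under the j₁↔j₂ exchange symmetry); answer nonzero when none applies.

m-sum: m₁+m₂ = -1+1/2 = -1/2, M = -3/2  ✗ ⇒ coefficient is 0

m_sum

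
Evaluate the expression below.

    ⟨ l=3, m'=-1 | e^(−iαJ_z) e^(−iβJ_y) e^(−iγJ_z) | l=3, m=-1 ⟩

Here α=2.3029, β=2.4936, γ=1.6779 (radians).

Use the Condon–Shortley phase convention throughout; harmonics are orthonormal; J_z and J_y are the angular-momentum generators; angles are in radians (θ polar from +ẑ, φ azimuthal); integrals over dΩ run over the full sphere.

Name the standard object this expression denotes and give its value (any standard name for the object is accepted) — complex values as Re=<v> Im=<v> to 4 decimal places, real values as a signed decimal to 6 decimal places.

This is a Wigner D-matrix element — the rotation-matrix element ⟨l m'| R(α,β,γ) |l m⟩ in the angular-momentum basis.
D^3_{-1,-1}(2.3029,2.4936,1.6779) = e^{-i·-1·2.3029}·d^3_{-1,-1}(2.4936)·e^{-i·-1·1.6779}. Compute d first:
c=cos(2.493600/2)=0.318357, s=sin(2.493600/2)=0.947971; N=√[2·24·2·24]=48.000000
Admissible k: 0..2 (factorial args all ≥0)
  k=0: (−1)^0·48.0000/(48)·0.3184^6·0.9480^0 = +0.001041
  k=1: (−1)^1·48.0000/(6)·0.3184^4·0.9480^2 = -0.073848
  k=2: (−1)^2·48.0000/(8)·0.3184^2·0.9480^4 = +0.491090
d^3_{-1,-1}(2.4936) = +0.001041 -0.073848 +0.491090 = +0.418283
Phases: e^{-i·(-1)·2.3029}=-0.668436+0.743770i, e^{-i·(-1)·1.6779}=-0.106899+0.994270i ⇒ D=-0.279435-0.311250i

Wigner D-matrix element, Re=-0.2794 Im=-0.3113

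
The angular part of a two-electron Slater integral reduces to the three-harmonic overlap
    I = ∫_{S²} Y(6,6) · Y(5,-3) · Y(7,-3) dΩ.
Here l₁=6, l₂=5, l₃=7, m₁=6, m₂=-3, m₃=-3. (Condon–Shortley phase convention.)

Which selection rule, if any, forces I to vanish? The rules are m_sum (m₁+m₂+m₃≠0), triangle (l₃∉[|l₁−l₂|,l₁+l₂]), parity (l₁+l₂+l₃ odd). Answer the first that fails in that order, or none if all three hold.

azimuthal sum: 6 − 3 − 3 = 0  ✓
1 ≤ 7 ≤ 11 (triangle on l)  ✓
L = 6 + 5 + 7 = 18 (even)  ✓

none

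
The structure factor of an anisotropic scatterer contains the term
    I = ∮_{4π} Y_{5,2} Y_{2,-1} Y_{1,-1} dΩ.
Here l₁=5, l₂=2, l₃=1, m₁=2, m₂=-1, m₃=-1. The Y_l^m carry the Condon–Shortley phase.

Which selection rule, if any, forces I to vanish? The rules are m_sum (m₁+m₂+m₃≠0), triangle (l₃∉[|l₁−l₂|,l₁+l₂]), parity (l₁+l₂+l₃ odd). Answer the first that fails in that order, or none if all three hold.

triangle

Σmᵢ = 0  ✓
l₃∈[|l₁−l₂|,l₁+l₂]=[3,7] required, l₃=1 fails  ✗
Σlᵢ = 8 ⇒ even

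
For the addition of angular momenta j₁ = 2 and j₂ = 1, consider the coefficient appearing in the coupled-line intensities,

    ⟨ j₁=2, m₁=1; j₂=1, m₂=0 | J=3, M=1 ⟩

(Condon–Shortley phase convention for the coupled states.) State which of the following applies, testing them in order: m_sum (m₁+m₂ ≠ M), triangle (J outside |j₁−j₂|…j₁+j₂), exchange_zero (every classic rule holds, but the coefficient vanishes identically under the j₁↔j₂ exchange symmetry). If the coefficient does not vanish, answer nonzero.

nonzero

m-sum: m₁+m₂ = 1+0 = 1, M = 1  ✓
triangle: |j₁−j₂| = 1 ≤ J = 3 ≤ j₁+j₂ = 3  ✓
exchange: j₁≠j₂ or m₁≠m₂ — the exchange symmetry imposes no constraint here
value check: CG = +√(8/15) = +0.730297 ≠ 0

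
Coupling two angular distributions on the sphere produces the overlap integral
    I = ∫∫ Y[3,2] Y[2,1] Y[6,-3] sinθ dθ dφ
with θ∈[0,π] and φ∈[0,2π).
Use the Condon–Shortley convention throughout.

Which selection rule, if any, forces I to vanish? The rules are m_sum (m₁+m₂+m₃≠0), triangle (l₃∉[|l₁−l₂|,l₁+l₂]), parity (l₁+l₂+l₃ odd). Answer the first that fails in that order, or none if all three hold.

triangle

m₁+m₂+m₃ = 2 + 1 − 3 = 0  ✓
triangle: need |l₁−l₂| ≤ l₃ ≤ l₁+l₂ = [1,5]; l₃=6 is outside  ✗
parity: l₁+l₂+l₃ = 11 is odd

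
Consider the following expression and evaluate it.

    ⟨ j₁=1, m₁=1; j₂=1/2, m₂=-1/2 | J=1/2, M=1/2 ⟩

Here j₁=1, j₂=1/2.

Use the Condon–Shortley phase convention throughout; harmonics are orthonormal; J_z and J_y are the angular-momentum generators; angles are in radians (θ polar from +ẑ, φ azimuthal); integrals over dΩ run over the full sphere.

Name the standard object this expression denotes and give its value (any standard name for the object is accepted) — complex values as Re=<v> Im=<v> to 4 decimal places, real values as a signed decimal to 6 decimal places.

Clebsch–Gordan coefficient, +√(2/3) ≈ +0.816497

This is a Clebsch–Gordan (vector-coupling) coefficient.
triangle: 1!·1!·0!/3! = 1/6
(j±m)!: 2!·0!·0!·1!·1!·0! = 2
prefactor² = (2J+1)·Δ·N² = 2/3
  k=0: +1/(0!·1!·0!·0!·1!·0!) = 1
Σ = 1  ⇒  CG² = 2/3·1² = 2/3
CG = +√(2/3) = +0.816497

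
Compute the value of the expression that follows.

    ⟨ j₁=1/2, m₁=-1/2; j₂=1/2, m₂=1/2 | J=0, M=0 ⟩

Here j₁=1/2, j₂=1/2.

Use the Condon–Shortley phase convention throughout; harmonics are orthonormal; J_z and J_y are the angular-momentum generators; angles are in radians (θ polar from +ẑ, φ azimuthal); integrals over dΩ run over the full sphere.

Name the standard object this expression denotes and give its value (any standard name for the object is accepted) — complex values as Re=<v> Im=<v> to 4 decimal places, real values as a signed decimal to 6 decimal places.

Clebsch–Gordan coefficient, −√(1/2) ≈ -0.707107

This is a Clebsch–Gordan (vector-coupling) coefficient.
j₁+j₂−J=1  J+j₁−j₂=0  J−j₁+j₂=0  j₁+j₂+J+1=2
(j₁±m₁, j₂±m₂, J±M) = (0,1,1,0,0,0)
P² = 1/2
sum k=1..1:
  [1] −1/1 = -1
S = -1
C² = P²·S² = 1/2 ; C = -0.707107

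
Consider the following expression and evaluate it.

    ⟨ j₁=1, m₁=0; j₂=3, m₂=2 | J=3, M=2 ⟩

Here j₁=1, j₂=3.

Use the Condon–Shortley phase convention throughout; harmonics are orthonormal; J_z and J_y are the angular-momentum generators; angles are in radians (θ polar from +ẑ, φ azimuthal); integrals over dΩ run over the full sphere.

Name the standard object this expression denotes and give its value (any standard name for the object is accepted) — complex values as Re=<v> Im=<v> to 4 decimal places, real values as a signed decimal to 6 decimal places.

This is a Clebsch–Gordan (vector-coupling) coefficient.
triangle: 1!·1!·5!/8! = 120/40320
(j±m)!: 1!·1!·5!·1!·5!·1! = 14400
prefactor² = (2J+1)·Δ·N² = 300
  k=0: +1/(0!·1!·1!·5!·0!·0!) = 1/120
  k=1: −1/(1!·0!·0!·4!·1!·1!) = -1/24
Σ = -1/30  ⇒  CG² = 300·(-1/30)² = 1/3
CG = −√(1/3) = -0.577350

Clebsch–Gordan coefficient, −√(1/3) ≈ -0.577350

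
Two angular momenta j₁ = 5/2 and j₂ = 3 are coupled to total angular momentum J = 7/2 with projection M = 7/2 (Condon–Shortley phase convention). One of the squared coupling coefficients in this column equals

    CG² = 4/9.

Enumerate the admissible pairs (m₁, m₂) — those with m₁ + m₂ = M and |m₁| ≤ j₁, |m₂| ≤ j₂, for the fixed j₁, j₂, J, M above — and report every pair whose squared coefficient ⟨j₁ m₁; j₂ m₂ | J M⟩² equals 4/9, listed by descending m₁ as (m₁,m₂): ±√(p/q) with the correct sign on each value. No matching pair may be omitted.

(3/2,2): −√(4/9)

Admissible pairs with m₁+m₂ = M = 7/2: (1/2,3), (3/2,2), (5/2,1)
  (m₁,m₂)=(5/2,1): CG² = 2/9, CG = +√(2/9)
  (m₁,m₂)=(3/2,2): CG² = 4/9, CG = −√(4/9)   ← matches the target
  (m₁,m₂)=(1/2,3): CG² = 1/3, CG = +√(1/3)
Pairs with CG² = 4/9: (3/2,2): −√(4/9)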